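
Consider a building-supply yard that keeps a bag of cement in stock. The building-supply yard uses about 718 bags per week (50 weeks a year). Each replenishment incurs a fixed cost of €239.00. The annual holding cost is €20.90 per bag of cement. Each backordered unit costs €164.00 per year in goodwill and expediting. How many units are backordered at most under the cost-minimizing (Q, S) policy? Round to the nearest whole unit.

Annual demand D = 718 × 50 = 35,900.
With planned backorders, Q* = √(2DS/H) · √((H+B)/B).
√(2DS/H) = √(2 × 35,900 × 239 / 20.9) = 906.125.
√((H+B)/B) = √((20.9+164)/164) = 1.0618.
Q* ≈ 962.132.
S* = Q* · H/(H+B) = 962.132 × 20.9/184.9 ≈ 108.754.

S* ≈ 109 bags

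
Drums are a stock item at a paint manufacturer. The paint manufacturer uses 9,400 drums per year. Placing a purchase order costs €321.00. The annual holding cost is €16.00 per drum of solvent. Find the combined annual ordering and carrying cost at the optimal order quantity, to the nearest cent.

EOQ = √(2DS/H) = √(2 × 9,400 × 321 / 16) ≈ 614.15.
At the optimum the two cost components are equal, so total cost = 2·(Q*/2)H = Q*·H.
Minimum total = √(2DSH) = √(2 × 9,400 × 321 × 16) ≈ 9826.332.

TC* ≈ €9,826.33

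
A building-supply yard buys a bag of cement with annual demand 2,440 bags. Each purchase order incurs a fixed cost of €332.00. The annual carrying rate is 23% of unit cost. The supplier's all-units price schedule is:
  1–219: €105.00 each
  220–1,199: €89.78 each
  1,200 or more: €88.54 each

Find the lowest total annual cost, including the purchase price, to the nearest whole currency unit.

TC* ≈ €224,847

Holding cost per unit per year at price C is H = 0.23·C.
Evaluate total cost at each tier's feasible EOQ or, if the EOQ is below the tier, at the tier's minimum quantity.
Tier 1 (€105.00): EOQ = 259.0 exceeds tier's upper bound 219, so this tier is dominated.
EOQ at €89.78 = 280.1 (feasible in tier 2): TC = 2,440×€89.78 + (2,440/280.1)×332 + (280.1/2)×0.23×€89.78 = €224,847.26.
EOQ at €88.54 = 282.1 < 1200, so use break Q=1200: TC = 2,440×€88.54 + (2,440/1200.0)×332 + (1200.0/2)×0.23×€88.54 = €228,931.19.
Lowest total cost among the candidates is at Q = 280.1.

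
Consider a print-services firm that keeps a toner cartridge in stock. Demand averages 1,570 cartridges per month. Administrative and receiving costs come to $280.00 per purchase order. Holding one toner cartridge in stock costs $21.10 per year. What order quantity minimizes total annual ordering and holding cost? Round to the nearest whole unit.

Annual demand D = 1,570 × 12 = 18,840.
EOQ = √(2DS / H) = √(2 × 18,840 × 280 / 21.1).
= √(10,550,400 / 21.1) = √500,018.9573 ≈ 707.120.

Q* ≈ 707 cartridges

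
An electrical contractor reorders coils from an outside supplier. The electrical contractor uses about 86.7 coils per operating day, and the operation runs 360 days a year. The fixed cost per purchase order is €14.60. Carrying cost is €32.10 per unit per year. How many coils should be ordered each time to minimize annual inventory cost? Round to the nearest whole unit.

Q* ≈ 168 coils

Annual demand D = 86.7 × 360 = 31,212.
EOQ = √(2DS / H) = √(2 × 31,212 × 14.6 / 32.1).
= √(911,390.4 / 32.1) = √28,392.2243 ≈ 168.500.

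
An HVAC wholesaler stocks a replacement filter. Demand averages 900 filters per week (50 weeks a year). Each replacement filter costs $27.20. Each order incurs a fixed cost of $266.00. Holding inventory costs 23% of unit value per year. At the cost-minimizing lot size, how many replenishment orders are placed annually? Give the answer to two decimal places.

N ≈ 23.00 orders per year

Annual demand D = 900 × 50 = 45,000.
Holding cost H = 0.23 × $27.20 = $6.2560 per unit per year.
The optimal lot size = √(2DS/H) = √(2 × 45,000 × 266 / 6.256) ≈ 1956.20.
Orders per year = D / Q* = 45,000 / 1956.20 ≈ 23.004.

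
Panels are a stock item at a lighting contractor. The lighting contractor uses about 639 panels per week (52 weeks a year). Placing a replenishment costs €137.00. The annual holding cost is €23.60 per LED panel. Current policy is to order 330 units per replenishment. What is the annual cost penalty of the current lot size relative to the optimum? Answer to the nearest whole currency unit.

Annual demand D = 639 × 52 = 33,228.
EOQ = √(2DS/H) = √(2 × 33,228 × 137 / 23.6) ≈ 621.11.
Cost at Q* = (D/Q*)S + (Q*/2)H = √(2DSH) ≈ €14,658.29.
Cost at Q = 330: (33,228/330)×137 + (330/2)×23.6 = €13,794.65 + €3,894.00 = €17,688.65.
Excess = €17,688.65 − €14,658.29 = €3,030.36.

Extra cost ≈ €3,030 per year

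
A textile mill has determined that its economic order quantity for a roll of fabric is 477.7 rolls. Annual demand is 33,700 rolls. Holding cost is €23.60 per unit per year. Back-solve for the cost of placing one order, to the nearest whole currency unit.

Squaring Q* = √(2DS/H) gives Q*² = 2DS/H.
From Q* = √(2DS/H): S = Q*²H / (2D) = 477.7² × 23.6 / (2 × 33,700) = 79.9029.

S ≈ €80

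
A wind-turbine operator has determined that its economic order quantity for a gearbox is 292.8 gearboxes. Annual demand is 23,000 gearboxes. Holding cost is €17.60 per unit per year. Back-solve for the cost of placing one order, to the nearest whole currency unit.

S ≈ €33

Squaring Q* = √(2DS/H) gives Q*² = 2DS/H.
From Q* = √(2DS/H): S = Q*²H / (2D) = 292.8² × 17.6 / (2 × 23,000) = 32.8017.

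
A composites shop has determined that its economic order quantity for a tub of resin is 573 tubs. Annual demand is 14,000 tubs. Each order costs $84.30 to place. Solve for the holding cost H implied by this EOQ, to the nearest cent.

Invert the EOQ relation Q*² = 2DS/H.
From Q* = √(2DS/H): H = 2DS / Q*² = 2 × 14,000 × 84.3 / 573² = 7.1891.

H ≈ $7.19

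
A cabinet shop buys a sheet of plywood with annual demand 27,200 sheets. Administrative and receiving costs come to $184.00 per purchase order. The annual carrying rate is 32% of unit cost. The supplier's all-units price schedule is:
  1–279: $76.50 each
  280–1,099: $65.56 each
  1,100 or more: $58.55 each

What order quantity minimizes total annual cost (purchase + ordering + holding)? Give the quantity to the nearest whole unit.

Q* ≈ 1,100 sheets

Holding cost per unit per year at price C is H = 0.32·C.
For each price level, check whether its EOQ is feasible; otherwise the best quantity at that price is the breakpoint.
Tier 1 ($76.50): EOQ = 639.4 exceeds tier's upper bound 279, so this tier is dominated.
EOQ at $65.56 = 690.7 (feasible in tier 2): TC = 27,200×$65.56 + (27,200/690.7)×184 + (690.7/2)×0.32×$65.56 = $1,797,723.15.
EOQ at $58.55 = 730.9 < 1100, so use break Q=1100: TC = 27,200×$58.55 + (27,200/1100.0)×184 + (1100.0/2)×0.32×$58.55 = $1,607,414.62.
Lowest total cost is $1,607,414.62 at Q = 1100.0.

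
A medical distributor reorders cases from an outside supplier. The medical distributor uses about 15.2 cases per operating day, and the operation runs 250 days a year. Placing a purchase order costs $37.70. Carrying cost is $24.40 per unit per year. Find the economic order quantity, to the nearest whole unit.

Q* ≈ 108 cases

Annual demand D = 15.2 × 250 = 3,800.
EOQ = √(2DS / H) = √(2 × 3,800 × 37.7 / 24.4).
= √(286,520 / 24.4) = √11,742.623 ≈ 108.363.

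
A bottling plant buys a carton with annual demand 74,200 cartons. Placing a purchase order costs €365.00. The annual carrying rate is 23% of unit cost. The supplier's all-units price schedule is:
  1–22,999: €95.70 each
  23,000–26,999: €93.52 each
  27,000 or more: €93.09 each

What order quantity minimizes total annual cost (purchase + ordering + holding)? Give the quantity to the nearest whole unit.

Q* ≈ 1,569 cartons

Holding cost per unit per year at price C is H = 0.23·C.
For each price level, check whether its EOQ is feasible; otherwise the best quantity at that price is the breakpoint.
EOQ at €95.70 = 1568.7 (feasible in tier 1): TC = 74,200×€95.70 + (74,200/1568.7)×365 + (1568.7/2)×0.23×€95.70 = €7,135,468.94.
EOQ at €93.52 = 1586.9 < 23000, so use break Q=23000: TC = 74,200×€93.52 + (74,200/23000.0)×365 + (23000.0/2)×0.23×€93.52 = €7,187,721.92.
EOQ at €93.09 = 1590.6 < 27000, so use break Q=27000: TC = 74,200×€93.09 + (74,200/27000.0)×365 + (27000.0/2)×0.23×€93.09 = €7,197,325.52.
Lowest total cost is €7,135,468.94 at Q = 1568.7.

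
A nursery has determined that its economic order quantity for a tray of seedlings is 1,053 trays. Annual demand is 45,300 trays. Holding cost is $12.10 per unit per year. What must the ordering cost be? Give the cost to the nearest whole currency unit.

S ≈ $148

Squaring Q* = √(2DS/H) gives Q*² = 2DS/H.
From Q* = √(2DS/H): S = Q*²H / (2D) = 1,053² × 12.1 / (2 × 45,300) = 148.0860.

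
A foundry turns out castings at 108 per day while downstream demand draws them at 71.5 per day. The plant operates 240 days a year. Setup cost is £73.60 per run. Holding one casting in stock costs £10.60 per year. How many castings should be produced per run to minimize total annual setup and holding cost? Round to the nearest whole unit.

Q* ≈ 840 castings

Annual demand D = 71.5 × 240 = 17,160.
Production build-up factor (1 − d/p) = 1 − 71.5/108 = 0.3380.
Q* = √(2DS / (H(1 − d/p))) = √(2 × 17,160 × 73.6 / (10.6 × 0.3380)).
= √(2,525,952 / 3.5824) ≈ 839.702.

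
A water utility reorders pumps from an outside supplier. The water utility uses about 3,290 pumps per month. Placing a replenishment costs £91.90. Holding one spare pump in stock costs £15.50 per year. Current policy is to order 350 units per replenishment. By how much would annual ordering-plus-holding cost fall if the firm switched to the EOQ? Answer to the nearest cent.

Extra cost ≈ £2,473.42 per year

Annual demand D = 3,290 × 12 = 39,480.
EOQ = √(2DS/H) = √(2 × 39,480 × 91.9 / 15.5) ≈ 684.22.
Cost at Q* = (D/Q*)S + (Q*/2)H = √(2DSH) ≈ £10,605.40.
Cost at Q = 350: (39,480/350)×91.9 + (350/2)×15.5 = £10,366.32 + £2,712.50 = £13,078.82.
Excess = £13,078.82 − £10,605.40 = £2,473.42.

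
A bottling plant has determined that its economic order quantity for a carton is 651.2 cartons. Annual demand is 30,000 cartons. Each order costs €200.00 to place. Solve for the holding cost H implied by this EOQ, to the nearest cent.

H ≈ €28.30

The basic EOQ model gives Q* = √(2DS/H); rearrange for the unknown.
From Q* = √(2DS/H): H = 2DS / Q*² = 2 × 30,000 × 200 / 651.2² = 28.2978.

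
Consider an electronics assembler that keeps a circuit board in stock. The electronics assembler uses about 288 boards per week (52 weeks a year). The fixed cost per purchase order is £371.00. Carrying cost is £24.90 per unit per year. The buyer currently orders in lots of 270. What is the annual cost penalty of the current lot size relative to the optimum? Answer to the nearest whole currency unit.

Annual demand D = 288 × 52 = 14,976.
EOQ = √(2DS/H) = √(2 × 14,976 × 371 / 24.9) ≈ 668.04.
Cost at Q* = (D/Q*)S + (Q*/2)H = √(2DSH) ≈ £16,634.11.
Cost at Q = 270: (14,976/270)×371 + (270/2)×24.9 = £20,578.13 + £3,361.50 = £23,939.63.
Excess = £23,939.63 − £16,634.11 = £7,305.52.

Extra cost ≈ £7,306 per year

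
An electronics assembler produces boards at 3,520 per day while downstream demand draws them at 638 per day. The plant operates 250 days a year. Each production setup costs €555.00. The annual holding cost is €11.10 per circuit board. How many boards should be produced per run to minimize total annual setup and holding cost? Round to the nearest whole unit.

Q* ≈ 4,414 boards

Annual demand D = 638 × 250 = 159,500.
Production build-up factor (1 − d/p) = 1 − 638/3,520 = 0.8187.
Q* = √(2DS / (H(1 − d/p))) = √(2 × 159,500 × 555 / (11.1 × 0.8187)).
= √(177,045,000 / 9.0881) ≈ 4413.719.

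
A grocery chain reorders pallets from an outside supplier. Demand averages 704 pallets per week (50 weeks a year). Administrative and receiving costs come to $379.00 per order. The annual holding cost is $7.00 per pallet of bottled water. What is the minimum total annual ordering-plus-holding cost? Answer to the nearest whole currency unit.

Annual demand D = 704 × 50 = 35,200.
The optimal lot size = √(2DS/H) = √(2 × 35,200 × 379 / 7) ≈ 1952.35.
At Q*, ordering cost (D/Q*)S equals holding cost (Q*/2)H, each = √(DSH/2).
Minimum total = √(2DSH) = √(2 × 35,200 × 379 × 7) ≈ 13666.426.

TC* ≈ $13,666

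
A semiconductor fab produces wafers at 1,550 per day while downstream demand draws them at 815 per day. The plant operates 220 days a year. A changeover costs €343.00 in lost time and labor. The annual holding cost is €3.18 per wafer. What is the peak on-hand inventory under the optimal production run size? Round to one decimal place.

I_max ≈ 4,282.7 wafers

Annual demand D = 815 × 220 = 179,300.
Production build-up factor (1 − d/p) = 1 − 815/1,550 = 0.4742.
Q* = √(2DS / (H(1 − d/p))) = √(2 × 179,300 × 343 / (3.18 × 0.4742)).
= √(122,999,800 / 1.5079) ≈ 9031.519.
Maximum inventory = Q*(1 − d/p) = 9031.519 × 0.4742 ≈ 4282.688.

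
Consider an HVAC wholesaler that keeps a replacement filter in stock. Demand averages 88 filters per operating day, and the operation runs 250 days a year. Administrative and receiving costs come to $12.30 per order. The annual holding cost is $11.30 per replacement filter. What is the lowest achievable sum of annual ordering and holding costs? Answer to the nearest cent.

TC* ≈ $2,472.97

Annual demand D = 88 × 250 = 22,000.
The optimal lot size = √(2DS/H) = √(2 × 22,000 × 12.3 / 11.3) ≈ 218.85.
At Q*, ordering cost (D/Q*)S equals holding cost (Q*/2)H, each = √(DSH/2).
Minimum total = √(2DSH) = √(2 × 22,000 × 12.3 × 11.3) ≈ 2472.966.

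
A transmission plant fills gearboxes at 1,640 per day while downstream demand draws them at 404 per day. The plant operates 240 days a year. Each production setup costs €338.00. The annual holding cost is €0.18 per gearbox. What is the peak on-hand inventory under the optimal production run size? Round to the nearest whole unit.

Annual demand D = 404 × 240 = 96,960.
Production build-up factor (1 − d/p) = 1 − 404/1,640 = 0.7537.
Q* = √(2DS / (H(1 − d/p))) = √(2 × 96,960 × 338 / (0.18 × 0.7537)).
= √(65,544,960 / 0.1357) ≈ 21980.931.
Maximum inventory = Q*(1 − d/p) = 21980.931 × 0.7537 ≈ 16566.116.

I_max ≈ 16,566 gearboxes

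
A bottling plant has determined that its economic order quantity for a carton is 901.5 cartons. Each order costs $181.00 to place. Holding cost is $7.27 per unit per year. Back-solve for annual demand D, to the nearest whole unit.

D ≈ 16,321 cartons per year

Squaring Q* = √(2DS/H) gives Q*² = 2DS/H.
From Q* = √(2DS/H): D = Q*²H / (2S) = 901.5² × 7.27 / (2 × 181) = 16321.396.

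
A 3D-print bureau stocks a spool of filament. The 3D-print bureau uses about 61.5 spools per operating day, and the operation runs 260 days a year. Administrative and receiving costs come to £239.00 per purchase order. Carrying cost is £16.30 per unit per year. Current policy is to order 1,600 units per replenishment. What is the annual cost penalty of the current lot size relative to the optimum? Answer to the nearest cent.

Extra cost ≈ £4,266.76 per year

Annual demand D = 61.5 × 260 = 15,990.
EOQ = √(2DS/H) = √(2 × 15,990 × 239 / 16.3) ≈ 684.77.
Cost at Q* = (D/Q*)S + (Q*/2)H = √(2DSH) ≈ £11,161.74.
Cost at Q = 1,600: (15,990/1,600)×239 + (1,600/2)×16.3 = £2,388.51 + £13,040.00 = £15,428.51.
Excess = £15,428.51 − £11,161.74 = £4,266.76.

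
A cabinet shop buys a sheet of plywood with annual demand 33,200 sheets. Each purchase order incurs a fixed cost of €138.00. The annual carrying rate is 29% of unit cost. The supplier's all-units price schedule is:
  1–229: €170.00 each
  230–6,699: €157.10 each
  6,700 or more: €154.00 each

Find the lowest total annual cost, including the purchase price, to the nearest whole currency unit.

TC* ≈ €5,236,152

Holding cost per unit per year at price C is H = 0.29·C.
For each price level, check whether its EOQ is feasible; otherwise the best quantity at that price is the breakpoint.
Tier 1 (€170.00): EOQ = 431.1 exceeds tier's upper bound 229, so this tier is dominated.
EOQ at €157.10 = 448.5 (feasible in tier 2): TC = 33,200×€157.10 + (33,200/448.5)×138 + (448.5/2)×0.29×€157.10 = €5,236,151.99.
EOQ at €154.00 = 453.0 < 6700, so use break Q=6700: TC = 33,200×€154.00 + (33,200/6700.0)×138 + (6700.0/2)×0.29×€154.00 = €5,263,094.82.
Lowest total cost among the candidates is at Q = 448.5.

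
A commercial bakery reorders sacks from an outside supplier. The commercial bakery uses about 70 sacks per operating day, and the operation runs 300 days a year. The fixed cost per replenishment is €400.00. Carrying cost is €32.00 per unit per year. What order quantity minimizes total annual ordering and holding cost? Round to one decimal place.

Q* ≈ 724.6 sacks

Annual demand D = 70 × 300 = 21,000.
EOQ = √(2DS / H) = √(2 × 21,000 × 400 / 32).
= √(16,800,000 / 32) = √525,000 ≈ 724.569.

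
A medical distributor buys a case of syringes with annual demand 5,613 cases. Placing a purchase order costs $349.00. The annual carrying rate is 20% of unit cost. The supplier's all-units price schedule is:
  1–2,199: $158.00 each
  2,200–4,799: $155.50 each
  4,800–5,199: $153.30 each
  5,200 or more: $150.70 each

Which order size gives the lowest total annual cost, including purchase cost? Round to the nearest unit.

Q* ≈ 352 cases

Holding cost per unit per year at price C is H = 0.20·C.
For each price level, check whether its EOQ is feasible; otherwise the best quantity at that price is the breakpoint.
EOQ at $158.00 = 352.1 (feasible in tier 1): TC = 5,613×$158.00 + (5,613/352.1)×349 + (352.1/2)×0.20×$158.00 = $897,980.76.
EOQ at $155.50 = 354.9 < 2200, so use break Q=2200: TC = 5,613×$155.50 + (5,613/2200.0)×349 + (2200.0/2)×0.20×$155.50 = $907,921.93.
EOQ at $153.30 = 357.5 < 4800, so use break Q=4800: TC = 5,613×$153.30 + (5,613/4800.0)×349 + (4800.0/2)×0.20×$153.30 = $934,465.01.
EOQ at $150.70 = 360.5 < 5200, so use break Q=5200: TC = 5,613×$150.70 + (5,613/5200.0)×349 + (5200.0/2)×0.20×$150.70 = $924,619.82.
Lowest total cost is $897,980.76 at Q = 352.1.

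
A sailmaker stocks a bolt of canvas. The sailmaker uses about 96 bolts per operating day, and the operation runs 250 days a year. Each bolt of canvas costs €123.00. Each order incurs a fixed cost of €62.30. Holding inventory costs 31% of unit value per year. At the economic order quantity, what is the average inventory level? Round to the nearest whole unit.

Average inventory ≈ 140 bolts

Annual demand D = 96 × 250 = 24,000.
Holding cost H = 0.31 × €123.00 = €38.1300 per unit per year.
The optimal lot size = √(2DS/H) = √(2 × 24,000 × 62.3 / 38.13) ≈ 280.05.
Average inventory = Q*/2 ≈ 280.05 / 2 = 140.024.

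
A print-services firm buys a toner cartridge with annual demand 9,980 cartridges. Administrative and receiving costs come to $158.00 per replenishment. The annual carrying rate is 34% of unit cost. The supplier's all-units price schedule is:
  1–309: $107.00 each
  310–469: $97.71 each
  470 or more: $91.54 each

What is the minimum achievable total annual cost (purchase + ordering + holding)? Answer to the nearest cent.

TC* ≈ $924,238.22

Holding cost per unit per year at price C is H = 0.34·C.
Evaluate total cost at each tier's feasible EOQ or, if the EOQ is below the tier, at the tier's minimum quantity.
EOQ at $107.00 = 294.4 (feasible in tier 1): TC = 9,980×$107.00 + (9,980/294.4)×158 + (294.4/2)×0.34×$107.00 = $1,078,571.25.
EOQ at $97.71 = 308.1 < 310, so use break Q=310: TC = 9,980×$97.71 + (9,980/310.0)×158 + (310.0/2)×0.34×$97.71 = $985,381.70.
EOQ at $91.54 = 318.3 < 470, so use break Q=470: TC = 9,980×$91.54 + (9,980/470.0)×158 + (470.0/2)×0.34×$91.54 = $924,238.22.
Lowest total cost among the candidates is at Q = 470.0.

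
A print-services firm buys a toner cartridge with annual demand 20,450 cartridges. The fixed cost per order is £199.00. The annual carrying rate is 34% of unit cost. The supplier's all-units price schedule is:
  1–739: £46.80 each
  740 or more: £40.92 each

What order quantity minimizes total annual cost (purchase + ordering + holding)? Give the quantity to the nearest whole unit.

Holding cost per unit per year at price C is H = 0.34·C.
For each price level, check whether its EOQ is feasible; otherwise the best quantity at that price is the breakpoint.
EOQ at £46.80 = 715.2 (feasible in tier 1): TC = 20,450×£46.80 + (20,450/715.2)×199 + (715.2/2)×0.34×£46.80 = £968,440.22.
EOQ at £40.92 = 764.9 (feasible in tier 2): TC = 20,450×£40.92 + (20,450/764.9)×199 + (764.9/2)×0.34×£40.92 = £847,455.32.
Lowest total cost is £847,455.32 at Q = 764.9.

Q* ≈ 765 cartridges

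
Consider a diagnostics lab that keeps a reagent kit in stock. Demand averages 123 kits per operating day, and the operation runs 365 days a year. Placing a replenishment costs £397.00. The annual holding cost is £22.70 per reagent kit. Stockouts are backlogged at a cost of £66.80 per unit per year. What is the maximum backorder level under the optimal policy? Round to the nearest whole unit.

Annual demand D = 123 × 365 = 44,895.
With planned backorders, Q* = √(2DS/H) · √((H+B)/B).
√(2DS/H) = √(2 × 44,895 × 397 / 22.7) = 1253.131.
√((H+B)/B) = √((22.7+66.8)/66.8) = 1.1575.
Q* ≈ 1450.506.
S* = Q* · H/(H+B) = 1450.506 × 22.7/89.5 ≈ 367.894.

S* ≈ 368 kits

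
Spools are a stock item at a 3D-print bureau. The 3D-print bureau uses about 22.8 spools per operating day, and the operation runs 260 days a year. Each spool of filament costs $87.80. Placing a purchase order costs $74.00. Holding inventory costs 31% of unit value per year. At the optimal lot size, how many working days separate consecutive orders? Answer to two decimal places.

Annual demand D = 22.8 × 260 = 5,928.
Holding cost H = 0.31 × $87.80 = $27.2180 per unit per year.
The optimal lot size = √(2DS/H) = √(2 × 5,928 × 74 / 27.218) ≈ 179.54.
Cycle time = Q*/D × 260 = 179.54 / 5,928 × 260 ≈ 7.874 days.

T ≈ 7.87 days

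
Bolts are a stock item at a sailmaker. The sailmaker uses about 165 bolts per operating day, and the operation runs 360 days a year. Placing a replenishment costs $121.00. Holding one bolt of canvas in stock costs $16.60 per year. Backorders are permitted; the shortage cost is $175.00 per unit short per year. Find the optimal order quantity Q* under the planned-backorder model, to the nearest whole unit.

Q* ≈ 974 bolts

Annual demand D = 165 × 360 = 59,400.
With planned backorders, Q* = √(2DS/H) · √((H+B)/B).
√(2DS/H) = √(2 × 59,400 × 121 / 16.6) = 930.565.
√((H+B)/B) = √((16.6+175)/175) = 1.0464.
Q* ≈ 973.701.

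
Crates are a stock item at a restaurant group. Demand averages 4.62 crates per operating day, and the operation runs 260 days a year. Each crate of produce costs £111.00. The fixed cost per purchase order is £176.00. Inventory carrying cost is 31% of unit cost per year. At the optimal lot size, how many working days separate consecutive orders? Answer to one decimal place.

Annual demand D = 4.62 × 260 = 1,201.2.
Holding cost H = 0.31 × £111.00 = £34.4100 per unit per year.
The optimal lot size = √(2DS/H) = √(2 × 1,201.2 × 176 / 34.41) ≈ 110.85.
Cycle time = Q*/D × 260 = 110.85 / 1,201.2 × 260 ≈ 23.994 days.

T ≈ 24.0 days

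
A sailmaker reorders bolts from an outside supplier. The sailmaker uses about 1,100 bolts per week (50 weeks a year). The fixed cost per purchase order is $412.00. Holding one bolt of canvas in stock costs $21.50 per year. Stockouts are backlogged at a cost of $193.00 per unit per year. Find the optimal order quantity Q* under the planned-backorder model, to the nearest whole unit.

Q* ≈ 1,531 bolts

Annual demand D = 1,100 × 50 = 55,000.
With planned backorders, Q* = √(2DS/H) · √((H+B)/B).
√(2DS/H) = √(2 × 55,000 × 412 / 21.5) = 1451.863.
√((H+B)/B) = √((21.5+193)/193) = 1.0542.
Q* ≈ 1530.596.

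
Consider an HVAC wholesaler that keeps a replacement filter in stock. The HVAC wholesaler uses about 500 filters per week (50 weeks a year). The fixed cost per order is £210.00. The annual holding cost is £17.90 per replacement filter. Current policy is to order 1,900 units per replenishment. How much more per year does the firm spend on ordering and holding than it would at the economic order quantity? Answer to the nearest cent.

Annual demand D = 500 × 50 = 25,000.
EOQ = √(2DS/H) = √(2 × 25,000 × 210 / 17.9) ≈ 765.89.
Cost at Q* = (D/Q*)S + (Q*/2)H = √(2DSH) ≈ £13,709.49.
Cost at Q = 1,900: (25,000/1,900)×210 + (1,900/2)×17.9 = £2,763.16 + £17,005.00 = £19,768.16.
Excess = £19,768.16 − £13,709.49 = £6,058.67.

Extra cost ≈ £6,058.67 per year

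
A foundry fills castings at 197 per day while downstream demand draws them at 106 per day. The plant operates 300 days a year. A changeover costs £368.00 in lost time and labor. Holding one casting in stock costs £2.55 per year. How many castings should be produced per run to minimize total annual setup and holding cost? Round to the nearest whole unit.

Q* ≈ 4,458 castings

Annual demand D = 106 × 300 = 31,800.
Production build-up factor (1 − d/p) = 1 − 106/197 = 0.4619.
Q* = √(2DS / (H(1 − d/p))) = √(2 × 31,800 × 368 / (2.55 × 0.4619)).
= √(23,404,800 / 1.1779) ≈ 4457.535.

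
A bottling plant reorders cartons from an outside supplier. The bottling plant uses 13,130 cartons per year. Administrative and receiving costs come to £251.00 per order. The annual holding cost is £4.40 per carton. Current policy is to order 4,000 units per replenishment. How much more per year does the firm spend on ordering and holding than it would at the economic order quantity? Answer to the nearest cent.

EOQ = √(2DS/H) = √(2 × 13,130 × 251 / 4.4) ≈ 1223.93.
Cost at Q* = (D/Q*)S + (Q*/2)H = √(2DSH) ≈ £5,385.31.
Cost at Q = 4,000: (13,130/4,000)×251 + (4,000/2)×4.4 = £823.91 + £8,800.00 = £9,623.91.
Excess = £9,623.91 − £5,385.31 = £4,238.60.

Extra cost ≈ £4,238.60 per year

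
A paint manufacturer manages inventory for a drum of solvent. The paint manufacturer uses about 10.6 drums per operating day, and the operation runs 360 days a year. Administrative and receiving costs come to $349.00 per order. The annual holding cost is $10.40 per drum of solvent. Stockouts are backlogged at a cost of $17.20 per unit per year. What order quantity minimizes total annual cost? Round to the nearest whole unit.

Annual demand D = 10.6 × 360 = 3,816.
With planned backorders, Q* = √(2DS/H) · √((H+B)/B).
√(2DS/H) = √(2 × 3,816 × 349 / 10.4) = 506.075.
√((H+B)/B) = √((10.4+17.2)/17.2) = 1.2667.
Q* ≈ 641.070.

Q* ≈ 641 drums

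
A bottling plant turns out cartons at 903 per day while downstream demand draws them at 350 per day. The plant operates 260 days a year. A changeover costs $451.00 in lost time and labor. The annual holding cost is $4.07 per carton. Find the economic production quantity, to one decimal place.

Q* ≈ 5,738.6 cartons

Annual demand D = 350 × 260 = 91,000.
Production build-up factor (1 − d/p) = 1 − 350/903 = 0.6124.
Q* = √(2DS / (H(1 − d/p))) = √(2 × 91,000 × 451 / (4.07 × 0.6124)).
= √(82,082,000 / 2.4925) ≈ 5738.628.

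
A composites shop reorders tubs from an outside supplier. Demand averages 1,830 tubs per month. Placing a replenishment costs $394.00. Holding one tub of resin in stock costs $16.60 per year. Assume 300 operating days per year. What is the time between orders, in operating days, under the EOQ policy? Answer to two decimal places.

T ≈ 13.95 days

Annual demand D = 1,830 × 12 = 21,960.
EOQ = √(2DS/H) = √(2 × 21,960 × 394 / 16.6) ≈ 1021.00.
Cycle time = Q*/D × 300 = 1021.00 / 21,960 × 300 ≈ 13.948 days.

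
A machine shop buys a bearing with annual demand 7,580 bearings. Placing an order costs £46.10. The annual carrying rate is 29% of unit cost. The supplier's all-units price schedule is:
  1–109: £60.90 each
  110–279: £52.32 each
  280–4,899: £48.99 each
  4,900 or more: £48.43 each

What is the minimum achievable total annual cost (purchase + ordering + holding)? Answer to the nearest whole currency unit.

Holding cost per unit per year at price C is H = 0.29·C.
For each price level, check whether its EOQ is feasible; otherwise the best quantity at that price is the breakpoint.
Tier 1 (£60.90): EOQ = 198.9 exceeds tier's upper bound 109, so this tier is dominated.
EOQ at £52.32 = 214.6 (feasible in tier 2): TC = 7,580×£52.32 + (7,580/214.6)×46.1 + (214.6/2)×0.29×£52.32 = £399,841.96.
EOQ at £48.99 = 221.8 < 280, so use break Q=280: TC = 7,580×£48.99 + (7,580/280.0)×46.1 + (280.0/2)×0.29×£48.99 = £374,581.19.
EOQ at £48.43 = 223.1 < 4900, so use break Q=4900: TC = 7,580×£48.43 + (7,580/4900.0)×46.1 + (4900.0/2)×0.29×£48.43 = £401,580.23.
Lowest total cost among the candidates is at Q = 280.0.

TC* ≈ £374,581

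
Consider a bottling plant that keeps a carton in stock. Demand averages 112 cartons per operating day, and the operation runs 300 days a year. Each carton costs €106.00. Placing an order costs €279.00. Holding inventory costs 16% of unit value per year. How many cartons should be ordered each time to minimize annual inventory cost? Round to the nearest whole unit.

Annual demand D = 112 × 300 = 33,600.
Holding cost H = 0.16 × €106.00 = €16.9600 per unit per year.
EOQ = √(2DS / H) = √(2 × 33,600 × 279 / 16.96).
= √(18,748,800 / 16.96) = √1,105,471.6981 ≈ 1051.414.

Q* ≈ 1,051 cartons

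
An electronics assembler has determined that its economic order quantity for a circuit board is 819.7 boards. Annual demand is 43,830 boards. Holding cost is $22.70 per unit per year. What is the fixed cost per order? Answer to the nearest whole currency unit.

The basic EOQ model gives Q* = √(2DS/H); rearrange for the unknown.
From Q* = √(2DS/H): S = Q*²H / (2D) = 819.7² × 22.7 / (2 × 43,830) = 173.9940.

S ≈ $174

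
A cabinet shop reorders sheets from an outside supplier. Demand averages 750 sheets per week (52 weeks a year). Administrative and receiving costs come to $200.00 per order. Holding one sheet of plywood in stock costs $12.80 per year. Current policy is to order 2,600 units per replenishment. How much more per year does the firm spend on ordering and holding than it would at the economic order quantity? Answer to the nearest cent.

Extra cost ≈ $5,509.18 per year

Annual demand D = 750 × 52 = 39,000.
EOQ = √(2DS/H) = √(2 × 39,000 × 200 / 12.8) ≈ 1103.97.
Cost at Q* = (D/Q*)S + (Q*/2)H = √(2DSH) ≈ $14,130.82.
Cost at Q = 2,600: (39,000/2,600)×200 + (2,600/2)×12.8 = $3,000.00 + $16,640.00 = $19,640.00.
Excess = $19,640.00 − $14,130.82 = $5,509.18.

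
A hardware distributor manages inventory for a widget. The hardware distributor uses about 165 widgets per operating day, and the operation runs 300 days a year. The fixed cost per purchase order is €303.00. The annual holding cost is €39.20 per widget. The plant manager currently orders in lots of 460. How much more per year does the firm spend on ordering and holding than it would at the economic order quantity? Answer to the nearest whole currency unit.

Annual demand D = 165 × 300 = 49,500.
EOQ = √(2DS/H) = √(2 × 49,500 × 303 / 39.2) ≈ 874.77.
Cost at Q* = (D/Q*)S + (Q*/2)H = √(2DSH) ≈ €34,291.14.
Cost at Q = 460: (49,500/460)×303 + (460/2)×39.2 = €32,605.43 + €9,016.00 = €41,621.43.
Excess = €41,621.43 − €34,291.14 = €7,330.29.

Extra cost ≈ €7,330 per year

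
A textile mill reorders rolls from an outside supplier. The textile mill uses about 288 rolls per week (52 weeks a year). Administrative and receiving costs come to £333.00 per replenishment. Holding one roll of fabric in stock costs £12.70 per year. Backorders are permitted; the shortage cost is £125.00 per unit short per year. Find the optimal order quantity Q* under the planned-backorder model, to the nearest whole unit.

Q* ≈ 930 rolls

Annual demand D = 288 × 52 = 14,976.
With planned backorders, Q* = √(2DS/H) · √((H+B)/B).
√(2DS/H) = √(2 × 14,976 × 333 / 12.7) = 886.203.
√((H+B)/B) = √((12.7+125)/125) = 1.0496.
Q* ≈ 930.133.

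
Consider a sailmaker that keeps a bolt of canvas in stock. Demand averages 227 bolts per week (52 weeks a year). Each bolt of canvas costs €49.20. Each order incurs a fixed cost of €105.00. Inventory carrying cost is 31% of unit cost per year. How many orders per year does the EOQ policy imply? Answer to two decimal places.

N ≈ 29.28 orders per year

Annual demand D = 227 × 52 = 11,804.
Holding cost H = 0.31 × €49.20 = €15.2520 per unit per year.
Q* = √(2DS/H) = √(2 × 11,804 × 105 / 15.252) ≈ 403.14.
Orders per year = D / Q* = 11,804 / 403.14 ≈ 29.280.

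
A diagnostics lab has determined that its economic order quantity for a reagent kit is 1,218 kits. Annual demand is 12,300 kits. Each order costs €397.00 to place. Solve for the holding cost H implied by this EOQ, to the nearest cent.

Squaring Q* = √(2DS/H) gives Q*² = 2DS/H.
From Q* = √(2DS/H): H = 2DS / Q*² = 2 × 12,300 × 397 / 1,218² = 6.5831.

H ≈ €6.58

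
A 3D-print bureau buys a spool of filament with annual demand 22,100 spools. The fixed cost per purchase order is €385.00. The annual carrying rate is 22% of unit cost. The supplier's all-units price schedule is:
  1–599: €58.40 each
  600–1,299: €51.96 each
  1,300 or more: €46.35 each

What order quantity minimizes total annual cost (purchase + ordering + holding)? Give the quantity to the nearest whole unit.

Q* ≈ 1,300 spools

Holding cost per unit per year at price C is H = 0.22·C.
Candidates are each tier's EOQ (if it falls in that tier) and each price-break quantity.
Tier 1 (€58.40): EOQ = 1150.9 exceeds tier's upper bound 599, so this tier is dominated.
EOQ at €51.96 = 1220.1 (feasible in tier 2): TC = 22,100×€51.96 + (22,100/1220.1)×385 + (1220.1/2)×0.22×€51.96 = €1,162,263.21.
EOQ at €46.35 = 1291.8 < 1300, so use break Q=1300: TC = 22,100×€46.35 + (22,100/1300.0)×385 + (1300.0/2)×0.22×€46.35 = €1,037,508.05.
Lowest total cost is €1,037,508.05 at Q = 1300.0.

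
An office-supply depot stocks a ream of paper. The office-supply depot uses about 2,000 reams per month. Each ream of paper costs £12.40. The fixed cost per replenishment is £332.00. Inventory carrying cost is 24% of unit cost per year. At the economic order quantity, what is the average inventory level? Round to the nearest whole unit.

Annual demand D = 2,000 × 12 = 24,000.
Holding cost H = 0.24 × £12.40 = £2.9760 per unit per year.
The optimal lot size = √(2DS/H) = √(2 × 24,000 × 332 / 2.976) ≈ 2314.05.
Average inventory = Q*/2 ≈ 2314.05 / 2 = 1157.026.

Average inventory ≈ 1,157 reams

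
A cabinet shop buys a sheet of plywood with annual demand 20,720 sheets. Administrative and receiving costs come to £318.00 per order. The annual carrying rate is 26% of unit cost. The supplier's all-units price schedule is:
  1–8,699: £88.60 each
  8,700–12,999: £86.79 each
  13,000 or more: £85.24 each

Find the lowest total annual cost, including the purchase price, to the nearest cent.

TC* ≈ £1,853,215.16

Holding cost per unit per year at price C is H = 0.26·C.
For each price level, check whether its EOQ is feasible; otherwise the best quantity at that price is the breakpoint.
EOQ at £88.60 = 756.3 (feasible in tier 1): TC = 20,720×£88.60 + (20,720/756.3)×318 + (756.3/2)×0.26×£88.60 = £1,853,215.16.
EOQ at £86.79 = 764.2 < 8700, so use break Q=8700: TC = 20,720×£86.79 + (20,720/8700.0)×318 + (8700.0/2)×0.26×£86.79 = £1,897,205.64.
EOQ at £85.24 = 771.1 < 13000, so use break Q=13000: TC = 20,720×£85.24 + (20,720/13000.0)×318 + (13000.0/2)×0.26×£85.24 = £1,910,735.24.
Lowest total cost among the candidates is at Q = 756.3.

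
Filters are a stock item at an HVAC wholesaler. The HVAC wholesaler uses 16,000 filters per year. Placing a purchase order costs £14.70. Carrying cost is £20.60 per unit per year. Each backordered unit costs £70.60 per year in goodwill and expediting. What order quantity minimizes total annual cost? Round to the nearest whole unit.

Q* ≈ 172 filters

With planned backorders, Q* = √(2DS/H) · √((H+B)/B).
√(2DS/H) = √(2 × 16,000 × 14.7 / 20.6) = 151.112.
√((H+B)/B) = √((20.6+70.6)/70.6) = 1.1366.
Q* ≈ 171.749.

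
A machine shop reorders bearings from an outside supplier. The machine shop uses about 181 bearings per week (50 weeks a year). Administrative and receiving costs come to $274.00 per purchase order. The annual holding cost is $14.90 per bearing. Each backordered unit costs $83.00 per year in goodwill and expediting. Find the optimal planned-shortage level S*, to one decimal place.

S* ≈ 95.4 bearings

Annual demand D = 181 × 50 = 9,050.
With planned backorders, Q* = √(2DS/H) · √((H+B)/B).
√(2DS/H) = √(2 × 9,050 × 274 / 14.9) = 576.928.
√((H+B)/B) = √((14.9+83)/83) = 1.0861.
Q* ≈ 626.576.
S* = Q* · H/(H+B) = 626.576 × 14.9/97.9 ≈ 95.362.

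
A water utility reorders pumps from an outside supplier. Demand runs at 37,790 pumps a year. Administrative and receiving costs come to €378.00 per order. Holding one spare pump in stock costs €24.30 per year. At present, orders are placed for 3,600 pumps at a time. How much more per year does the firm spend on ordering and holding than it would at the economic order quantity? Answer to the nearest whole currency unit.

EOQ = √(2DS/H) = √(2 × 37,790 × 378 / 24.3) ≈ 1084.29.
Cost at Q* = (D/Q*)S + (Q*/2)H = √(2DSH) ≈ €26,348.29.
Cost at Q = 3,600: (37,790/3,600)×378 + (3,600/2)×24.3 = €3,967.95 + €43,740.00 = €47,707.95.
Excess = €47,707.95 − €26,348.29 = €21,359.66.

Extra cost ≈ €21,360 per year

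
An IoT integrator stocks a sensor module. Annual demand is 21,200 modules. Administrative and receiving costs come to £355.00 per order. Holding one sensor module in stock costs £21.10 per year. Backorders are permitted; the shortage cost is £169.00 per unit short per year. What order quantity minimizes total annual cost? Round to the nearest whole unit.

With planned backorders, Q* = √(2DS/H) · √((H+B)/B).
√(2DS/H) = √(2 × 21,200 × 355 / 21.1) = 844.609.
√((H+B)/B) = √((21.1+169)/169) = 1.0606.
Q* ≈ 895.785.

Q* ≈ 896 modules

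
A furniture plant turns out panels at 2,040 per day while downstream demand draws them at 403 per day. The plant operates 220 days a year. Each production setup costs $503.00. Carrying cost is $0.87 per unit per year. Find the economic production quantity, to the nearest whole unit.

Q* ≈ 11,303 panels

Annual demand D = 403 × 220 = 88,660.
Production build-up factor (1 − d/p) = 1 − 403/2,040 = 0.8025.
Q* = √(2DS / (H(1 − d/p))) = √(2 × 88,660 × 503 / (0.87 × 0.8025)).
= √(89,191,960 / 0.6981) ≈ 11303.006.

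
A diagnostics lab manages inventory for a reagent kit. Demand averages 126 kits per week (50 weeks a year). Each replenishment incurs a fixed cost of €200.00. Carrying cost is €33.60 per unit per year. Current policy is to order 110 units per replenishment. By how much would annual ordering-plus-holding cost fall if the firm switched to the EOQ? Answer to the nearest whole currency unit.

Extra cost ≈ €4,101 per year

Annual demand D = 126 × 50 = 6,300.
EOQ = √(2DS/H) = √(2 × 6,300 × 200 / 33.6) ≈ 273.86.
Cost at Q* = (D/Q*)S + (Q*/2)H = √(2DSH) ≈ €9,201.74.
Cost at Q = 110: (6,300/110)×200 + (110/2)×33.6 = €11,454.55 + €1,848.00 = €13,302.55.
Excess = €13,302.55 − €9,201.74 = €4,100.81.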